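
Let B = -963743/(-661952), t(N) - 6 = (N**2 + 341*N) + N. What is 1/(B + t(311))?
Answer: 661952/134436133471 ≈ 4.9239e-6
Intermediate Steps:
t(N) = 6 + N**2 + 342*N (t(N) = 6 + ((N**2 + 341*N) + N) = 6 + (N**2 + 342*N) = 6 + N**2 + 342*N)
B = 963743/661952 (B = -963743*(-1/661952) = 963743/661952 ≈ 1.4559)
1/(B + t(311)) = 1/(963743/661952 + (6 + 311**2 + 342*311)) = 1/(963743/661952 + (6 + 96721 + 106362)) = 1/(963743/661952 + 203089) = 1/(134436133471/661952) = 661952/134436133471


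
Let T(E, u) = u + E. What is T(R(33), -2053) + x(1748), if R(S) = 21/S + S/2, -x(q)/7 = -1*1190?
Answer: 138471/22 ≈ 6294.1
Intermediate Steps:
x(q) = 8330 (x(q) = -(-7)*1190 = -7*(-1190) = 8330)
R(S) = S/2 + 21/S (R(S) = 21/S + S*(1/2) = 21/S + S/2 = S/2 + 21/S)
T(E, u) = E + u
T(R(33), -2053) + x(1748) = (((1/2)*33 + 21/33) - 2053) + 8330 = ((33/2 + 21*(1/33)) - 2053) + 8330 = ((33/2 + 7/11) - 2053) + 8330 = (377/22 - 2053) + 8330 = -44789/22 + 8330 = 138471/22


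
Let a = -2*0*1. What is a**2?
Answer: 0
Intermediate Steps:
a = 0 (a = 0*1 = 0)
a**2 = 0**2 = 0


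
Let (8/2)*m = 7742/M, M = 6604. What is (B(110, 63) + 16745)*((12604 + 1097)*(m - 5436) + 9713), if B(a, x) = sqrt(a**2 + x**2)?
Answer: -16469251685925685/13208 - 983532498413*sqrt(16069)/13208 ≈ -1.2564e+12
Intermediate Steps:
m = 3871/13208 (m = (7742/6604)/4 = (7742*(1/6604))/4 = (1/4)*(3871/3302) = 3871/13208 ≈ 0.29308)
(B(110, 63) + 16745)*((12604 + 1097)*(m - 5436) + 9713) = (sqrt(110**2 + 63**2) + 16745)*((12604 + 1097)*(3871/13208 - 5436) + 9713) = (sqrt(12100 + 3969) + 16745)*(13701*(-71794817/13208) + 9713) = (sqrt(16069) + 16745)*(-983660787717/13208 + 9713) = (16745 + sqrt(16069))*(-983532498413/13208) = -16469251685925685/13208 - 983532498413*sqrt(16069)/13208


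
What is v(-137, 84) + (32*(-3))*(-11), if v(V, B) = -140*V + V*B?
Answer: 8728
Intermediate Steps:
v(V, B) = -140*V + B*V
v(-137, 84) + (32*(-3))*(-11) = -137*(-140 + 84) + (32*(-3))*(-11) = -137*(-56) - 96*(-11) = 7672 + 1056 = 8728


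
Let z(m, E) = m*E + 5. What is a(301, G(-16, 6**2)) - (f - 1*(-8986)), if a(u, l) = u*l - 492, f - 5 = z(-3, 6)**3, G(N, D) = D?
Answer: 3550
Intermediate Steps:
z(m, E) = 5 + E*m (z(m, E) = E*m + 5 = 5 + E*m)
f = -2192 (f = 5 + (5 + 6*(-3))**3 = 5 + (5 - 18)**3 = 5 + (-13)**3 = 5 - 2197 = -2192)
a(u, l) = -492 + l*u (a(u, l) = l*u - 492 = -492 + l*u)
a(301, G(-16, 6**2)) - (f - 1*(-8986)) = (-492 + 6**2*301) - (-2192 - 1*(-8986)) = (-492 + 36*301) - (-2192 + 8986) = (-492 + 10836) - 1*6794 = 10344 - 6794 = 3550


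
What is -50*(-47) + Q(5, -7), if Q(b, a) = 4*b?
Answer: 2370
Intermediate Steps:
-50*(-47) + Q(5, -7) = -50*(-47) + 4*5 = 2350 + 20 = 2370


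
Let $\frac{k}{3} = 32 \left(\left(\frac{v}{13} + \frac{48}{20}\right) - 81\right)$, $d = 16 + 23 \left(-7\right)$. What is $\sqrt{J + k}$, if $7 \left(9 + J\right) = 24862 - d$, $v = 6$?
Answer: $\frac{4 i \sqrt{50952265}}{455} \approx 62.752 i$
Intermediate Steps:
$d = -145$ ($d = 16 - 161 = -145$)
$k = - \frac{487584}{65}$ ($k = 3 \cdot 32 \left(\left(\frac{6}{13} + \frac{48}{20}\right) - 81\right) = 3 \cdot 32 \left(\left(6 \cdot \frac{1}{13} + 48 \cdot \frac{1}{20}\right) - 81\right) = 3 \cdot 32 \left(\left(\frac{6}{13} + \frac{12}{5}\right) - 81\right) = 3 \cdot 32 \left(\frac{186}{65} - 81\right) = 3 \cdot 32 \left(- \frac{5079}{65}\right) = 3 \left(- \frac{162528}{65}\right) = - \frac{487584}{65} \approx -7501.3$)
$J = \frac{24944}{7}$ ($J = -9 + \frac{24862 - -145}{7} = -9 + \frac{24862 + 145}{7} = -9 + \frac{1}{7} \cdot 25007 = -9 + \frac{25007}{7} = \frac{24944}{7} \approx 3563.4$)
$\sqrt{J + k} = \sqrt{\frac{24944}{7} - \frac{487584}{65}} = \sqrt{- \frac{1791728}{455}} = \frac{4 i \sqrt{50952265}}{455}$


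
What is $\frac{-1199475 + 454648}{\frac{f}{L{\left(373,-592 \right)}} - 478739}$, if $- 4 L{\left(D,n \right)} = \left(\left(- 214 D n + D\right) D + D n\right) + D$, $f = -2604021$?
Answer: $\frac{6564120665872613}{4219101294099299} \approx 1.5558$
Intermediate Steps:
$L{\left(D,n \right)} = - \frac{D}{4} - \frac{D n}{4} - \frac{D \left(D - 214 D n\right)}{4}$ ($L{\left(D,n \right)} = - \frac{\left(\left(- 214 D n + D\right) D + D n\right) + D}{4} = - \frac{\left(\left(D - 214 D n\right) D + D n\right) + D}{4} = - \frac{\left(D \left(D - 214 D n\right) + D n\right) + D}{4} = - \frac{\left(D n + D \left(D - 214 D n\right)\right) + D}{4} = - \frac{D + D n + D \left(D - 214 D n\right)}{4} = - \frac{D}{4} - \frac{D n}{4} - \frac{D \left(D - 214 D n\right)}{4}$)
$\frac{-1199475 + 454648}{\frac{f}{L{\left(373,-592 \right)}} - 478739} = \frac{-1199475 + 454648}{- \frac{2604021}{\frac{1}{4} \cdot 373 \left(-1 - 373 - -592 + 214 \cdot 373 \left(-592\right)\right)} - 478739} = - \frac{744827}{- \frac{2604021}{\frac{1}{4} \cdot 373 \left(-1 - 373 + 592 - 47254624\right)} - 478739} = - \frac{744827}{- \frac{2604021}{\frac{1}{4} \cdot 373 \left(-47254406\right)} - 478739} = - \frac{744827}{- \frac{2604021}{- \frac{8812946719}{2}} - 478739} = - \frac{744827}{\left(-2604021\right) \left(- \frac{2}{8812946719}\right) - 478739} = - \frac{744827}{\frac{5208042}{8812946719} - 478739} = - \frac{744827}{- \frac{4219101294099299}{8812946719}} = \left(-744827\right) \left(- \frac{8812946719}{4219101294099299}\right) = \frac{6564120665872613}{4219101294099299}$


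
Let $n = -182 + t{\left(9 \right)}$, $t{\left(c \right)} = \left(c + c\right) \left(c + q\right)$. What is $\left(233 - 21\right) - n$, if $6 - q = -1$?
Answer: $106$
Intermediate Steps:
$q = 7$ ($q = 6 - -1 = 6 + 1 = 7$)
$t{\left(c \right)} = 2 c \left(7 + c\right)$ ($t{\left(c \right)} = \left(c + c\right) \left(c + 7\right) = 2 c \left(7 + c\right)$)
$n = 106$ ($n = -182 + 2 \cdot 9 \left(7 + 9\right) = -182 + 2 \cdot 9 \cdot 16 = -182 + 288 = 106$)
$\left(233 - 21\right) - n = \left(233 - 21\right) - 106 = 212 - 106 = 106$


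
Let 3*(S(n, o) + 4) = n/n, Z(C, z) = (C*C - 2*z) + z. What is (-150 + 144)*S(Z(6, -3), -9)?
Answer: 22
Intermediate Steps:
Z(C, z) = C**2 - z (Z(C, z) = (C**2 - 2*z) + z = C**2 - z)
S(n, o) = -11/3 (S(n, o) = -4 + (n/n)/3 = -4 + (1/3)*1 = -4 + 1/3 = -11/3)
(-150 + 144)*S(Z(6, -3), -9) = (-150 + 144)*(-11/3) = -6*(-11/3) = 22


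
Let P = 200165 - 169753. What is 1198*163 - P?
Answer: 164862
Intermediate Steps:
P = 30412
1198*163 - P = 1198*163 - 1*30412 = 195274 - 30412 = 164862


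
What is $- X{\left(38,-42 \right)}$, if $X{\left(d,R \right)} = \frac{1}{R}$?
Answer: $\frac{1}{42} \approx 0.02381$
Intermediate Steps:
$- X{\left(38,-42 \right)} = - \frac{1}{-42} = \left(-1\right) \left(- \frac{1}{42}\right) = \frac{1}{42}$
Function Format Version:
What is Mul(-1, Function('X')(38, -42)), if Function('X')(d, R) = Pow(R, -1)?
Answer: Rational(1, 42) ≈ 0.023810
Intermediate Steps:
Mul(-1, Function('X')(38, -42)) = Mul(-1, Pow(-42, -1)) = Mul(-1, Rational(-1, 42)) = Rational(1, 42)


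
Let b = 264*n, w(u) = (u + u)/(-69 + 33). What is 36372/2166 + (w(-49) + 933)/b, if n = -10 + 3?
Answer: 195566045/12008304 ≈ 16.286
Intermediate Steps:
w(u) = -u/18 (w(u) = (2*u)/(-36) = (2*u)*(-1/36) = -u/18)
n = -7
b = -1848 (b = 264*(-7) = -1848)
36372/2166 + (w(-49) + 933)/b = 36372/2166 + (-1/18*(-49) + 933)/(-1848) = 36372*(1/2166) + (49/18 + 933)*(-1/1848) = 6062/361 + (16843/18)*(-1/1848) = 6062/361 - 16843/33264 = 195566045/12008304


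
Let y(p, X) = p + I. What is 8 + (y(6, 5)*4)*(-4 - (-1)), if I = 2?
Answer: -88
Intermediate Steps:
y(p, X) = 2 + p (y(p, X) = p + 2 = 2 + p)
8 + (y(6, 5)*4)*(-4 - (-1)) = 8 + ((2 + 6)*4)*(-4 - (-1)) = 8 + (8*4)*(-4 - 1*(-1)) = 8 + 32*(-4 + 1) = 8 + 32*(-3) = 8 - 96 = -88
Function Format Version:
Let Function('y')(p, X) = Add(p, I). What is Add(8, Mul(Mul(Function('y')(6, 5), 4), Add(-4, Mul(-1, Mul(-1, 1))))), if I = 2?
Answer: -88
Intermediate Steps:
Function('y')(p, X) = Add(2, p) (Function('y')(p, X) = Add(p, 2) = Add(2, p))
Add(8, Mul(Mul(Function('y')(6, 5), 4), Add(-4, Mul(-1, Mul(-1, 1))))) = Add(8, Mul(Mul(Add(2, 6), 4), Add(-4, Mul(-1, Mul(-1, 1))))) = Add(8, Mul(Mul(8, 4), Add(-4, Mul(-1, -1)))) = Add(8, Mul(32, Add(-4, 1))) = Add(8, Mul(32, -3)) = Add(8, -96) = -88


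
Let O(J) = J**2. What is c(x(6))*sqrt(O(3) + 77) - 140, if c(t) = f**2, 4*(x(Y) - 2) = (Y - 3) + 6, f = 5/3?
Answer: -140 + 25*sqrt(86)/9 ≈ -114.24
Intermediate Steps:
f = 5/3 (f = 5*(1/3) = 5/3 ≈ 1.6667)
x(Y) = 11/4 + Y/4 (x(Y) = 2 + ((Y - 3) + 6)/4 = 2 + ((-3 + Y) + 6)/4 = 2 + (3 + Y)/4 = 2 + (3/4 + Y/4) = 11/4 + Y/4)
c(t) = 25/9 (c(t) = (5/3)**2 = 25/9)
c(x(6))*sqrt(O(3) + 77) - 140 = 25*sqrt(3**2 + 77)/9 - 140 = 25*sqrt(9 + 77)/9 - 140 = 25*sqrt(86)/9 - 140 = -140 + 25*sqrt(86)/9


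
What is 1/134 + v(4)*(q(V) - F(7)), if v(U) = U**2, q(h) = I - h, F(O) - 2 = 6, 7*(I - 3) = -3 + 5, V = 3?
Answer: -115769/938 ≈ -123.42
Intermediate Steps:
I = 23/7 (I = 3 + (-3 + 5)/7 = 3 + (1/7)*2 = 3 + 2/7 = 23/7 ≈ 3.2857)
F(O) = 8 (F(O) = 2 + 6 = 8)
q(h) = 23/7 - h
1/134 + v(4)*(q(V) - F(7)) = 1/134 + 4**2*((23/7 - 1*3) - 1*8) = 1/134 + 16*((23/7 - 3) - 8) = 1/134 + 16*(2/7 - 8) = 1/134 + 16*(-54/7) = 1/134 - 864/7 = -115769/938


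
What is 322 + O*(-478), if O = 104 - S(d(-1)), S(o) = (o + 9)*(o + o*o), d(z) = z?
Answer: -49390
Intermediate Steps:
S(o) = (9 + o)*(o + o²)
O = 104 (O = 104 - (-1)*(9 + (-1)² + 10*(-1)) = 104 - (-1)*(9 + 1 - 10) = 104 - (-1)*0 = 104 - 1*0 = 104 + 0 = 104)
322 + O*(-478) = 322 + 104*(-478) = 322 - 49712 = -49390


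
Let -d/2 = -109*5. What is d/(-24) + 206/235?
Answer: -125603/2820 ≈ -44.540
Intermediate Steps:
d = 1090 (d = -(-218)*5 = -2*(-545) = 1090)
d/(-24) + 206/235 = 1090/(-24) + 206/235 = 1090*(-1/24) + 206*(1/235) = -545/12 + 206/235 = -125603/2820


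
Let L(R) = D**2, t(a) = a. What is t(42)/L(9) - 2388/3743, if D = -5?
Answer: 97506/93575 ≈ 1.0420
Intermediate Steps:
L(R) = 25 (L(R) = (-5)**2 = 25)
t(42)/L(9) - 2388/3743 = 42/25 - 2388/3743 = 97506/93575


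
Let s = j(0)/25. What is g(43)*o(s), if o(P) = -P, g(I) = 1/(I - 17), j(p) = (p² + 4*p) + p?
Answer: 0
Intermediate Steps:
j(p) = p² + 5*p
g(I) = 1/(-17 + I)
s = 0 (s = (0*(5 + 0))/25 = (0*5)*(1/25) = 0*(1/25) = 0)
g(43)*o(s) = (-1*0)/(-17 + 43) = 0/26 = (1/26)*0 = 0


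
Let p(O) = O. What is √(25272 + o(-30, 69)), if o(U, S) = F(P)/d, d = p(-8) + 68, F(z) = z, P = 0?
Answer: 18*√78 ≈ 158.97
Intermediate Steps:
d = 60 (d = -8 + 68 = 60)
o(U, S) = 0 (o(U, S) = 0/60 = 0*(1/60) = 0)
√(25272 + o(-30, 69)) = √(25272 + 0) = √25272 = 18*√78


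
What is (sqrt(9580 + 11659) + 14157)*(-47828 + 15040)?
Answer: -464179716 - 32788*sqrt(21239) ≈ -4.6896e+8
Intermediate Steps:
(sqrt(9580 + 11659) + 14157)*(-47828 + 15040) = (sqrt(21239) + 14157)*(-32788) = (14157 + sqrt(21239))*(-32788) = -464179716 - 32788*sqrt(21239)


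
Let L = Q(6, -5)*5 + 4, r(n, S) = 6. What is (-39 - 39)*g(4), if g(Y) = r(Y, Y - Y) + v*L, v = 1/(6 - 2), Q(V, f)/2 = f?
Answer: 429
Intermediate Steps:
Q(V, f) = 2*f
v = 1/4 ≈ 0.25000
L = -46 (L = (2*(-5))*5 + 4 = -10*5 + 4 = -50 + 4 = -46)
g(Y) = -11/2 (g(Y) = 6 + (1/4)*(-46) = 6 - 23/2 = -11/2)
(-39 - 39)*g(4) = (-39 - 39)*(-11/2) = -78*(-11/2) = 429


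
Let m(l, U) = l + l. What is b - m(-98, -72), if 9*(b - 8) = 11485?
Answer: 13321/9 ≈ 1480.1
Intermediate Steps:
b = 11557/9 (b = 8 + (1/9)*11485 = 8 + 11485/9 = 11557/9 ≈ 1284.1)
m(l, U) = 2*l
b - m(-98, -72) = 11557/9 - 2*(-98) = 11557/9 - 1*(-196) = 11557/9 + 196 = 13321/9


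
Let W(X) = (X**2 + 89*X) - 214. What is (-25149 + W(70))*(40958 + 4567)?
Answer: -647957325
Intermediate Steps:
W(X) = -214 + X**2 + 89*X
(-25149 + W(70))*(40958 + 4567) = (-25149 + (-214 + 70**2 + 89*70))*(40958 + 4567) = (-25149 + (-214 + 4900 + 6230))*45525 = (-25149 + 10916)*45525 = -14233*45525 = -647957325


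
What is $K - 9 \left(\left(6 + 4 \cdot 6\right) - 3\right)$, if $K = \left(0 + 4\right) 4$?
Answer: $-227$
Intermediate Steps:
$K = 16$ ($K = 4 \cdot 4 = 16$)
$K - 9 \left(\left(6 + 4 \cdot 6\right) - 3\right) = 16 - 9 \left(\left(6 + 4 \cdot 6\right) - 3\right) = 16 - 9 \left(\left(6 + 24\right) - 3\right) = 16 - 9 \left(30 - 3\right) = 16 - 9 \cdot 27 = 16 - 243 = -227$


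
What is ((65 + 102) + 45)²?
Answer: 44944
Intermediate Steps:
((65 + 102) + 45)² = (167 + 45)² = 212² = 44944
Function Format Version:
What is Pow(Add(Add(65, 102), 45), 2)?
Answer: 44944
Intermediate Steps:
Pow(Add(Add(65, 102), 45), 2) = Pow(Add(167, 45), 2) = Pow(212, 2) = 44944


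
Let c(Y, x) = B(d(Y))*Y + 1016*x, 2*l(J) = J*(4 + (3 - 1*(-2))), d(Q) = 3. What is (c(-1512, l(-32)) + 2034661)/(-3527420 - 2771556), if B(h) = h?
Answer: -110813/370528 ≈ -0.29907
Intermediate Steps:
l(J) = 9*J/2 (l(J) = (J*(4 + (3 - 1*(-2))))/2 = (J*(4 + (3 + 2)))/2 = (J*(4 + 5))/2 = (J*9)/2 = (9*J)/2 = 9*J/2)
c(Y, x) = 3*Y + 1016*x
(c(-1512, l(-32)) + 2034661)/(-3527420 - 2771556) = ((3*(-1512) + 1016*((9/2)*(-32))) + 2034661)/(-3527420 - 2771556) = ((-4536 + 1016*(-144)) + 2034661)/(-6298976) = ((-4536 - 146304) + 2034661)*(-1/6298976) = (-150840 + 2034661)*(-1/6298976) = 1883821*(-1/6298976) = -110813/370528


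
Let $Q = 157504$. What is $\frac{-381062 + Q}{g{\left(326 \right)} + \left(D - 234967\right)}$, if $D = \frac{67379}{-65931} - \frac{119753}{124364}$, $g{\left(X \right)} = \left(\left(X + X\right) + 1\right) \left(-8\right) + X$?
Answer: $\frac{1833051052261272}{1966775642327659} \approx 0.93201$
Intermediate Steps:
$g{\left(X \right)} = -8 - 15 X$ ($g{\left(X \right)} = \left(2 X + 1\right) \left(-8\right) + X = \left(1 + 2 X\right) \left(-8\right) + X = \left(-8 - 16 X\right) + X = -8 - 15 X$)
$D = - \frac{16274956999}{8199442884}$ ($D = 67379 \left(- \frac{1}{65931}\right) - \frac{119753}{124364} = - \frac{67379}{65931} - \frac{119753}{124364} = - \frac{16274956999}{8199442884} \approx -1.9849$)
$\frac{-381062 + Q}{g{\left(326 \right)} + \left(D - 234967\right)} = \frac{-381062 + 157504}{\left(-8 - 4890\right) - \frac{1926614771081827}{8199442884}} = - \frac{223558}{\left(-8 - 4890\right) - \frac{1926614771081827}{8199442884}} = - \frac{223558}{-4898 - \frac{1926614771081827}{8199442884}} = - \frac{223558}{- \frac{1966775642327659}{8199442884}} = \left(-223558\right) \left(- \frac{8199442884}{1966775642327659}\right) = \frac{1833051052261272}{1966775642327659}$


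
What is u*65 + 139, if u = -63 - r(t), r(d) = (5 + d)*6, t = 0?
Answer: -5906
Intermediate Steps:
r(d) = 30 + 6*d
u = -93 (u = -63 - (30 + 6*0) = -63 - (30 + 0) = -63 - 1*30 = -63 - 30 = -93)
u*65 + 139 = -93*65 + 139 = -6045 + 139 = -5906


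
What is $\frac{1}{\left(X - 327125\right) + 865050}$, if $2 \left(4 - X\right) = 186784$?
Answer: $\frac{1}{444537} \approx 2.2495 \cdot 10^{-6}$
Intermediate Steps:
$X = -93388$ ($X = 4 - 93392 = -93388$)
$\frac{1}{\left(X - 327125\right) + 865050} = \frac{1}{\left(-93388 - 327125\right) + 865050} = \frac{1}{-420513 + 865050} = \frac{1}{444537}$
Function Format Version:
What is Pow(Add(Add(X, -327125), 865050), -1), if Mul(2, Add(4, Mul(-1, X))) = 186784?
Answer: Rational(1, 444537) ≈ 2.2495e-6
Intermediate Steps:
X = -93388 (X = Add(4, Mul(Rational(-1, 2), 186784)) = Add(4, -93392) = -93388)
Pow(Add(Add(X, -327125), 865050), -1) = Pow(Add(Add(-93388, -327125), 865050), -1) = Pow(Add(-420513, 865050), -1) = Pow(444537, -1) = Rational(1, 444537)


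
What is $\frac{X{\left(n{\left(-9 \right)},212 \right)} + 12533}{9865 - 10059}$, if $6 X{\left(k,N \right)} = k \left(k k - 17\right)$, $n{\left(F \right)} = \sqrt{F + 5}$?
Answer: $- \frac{12533}{194} + \frac{7 i}{194} \approx -64.603 + 0.036082 i$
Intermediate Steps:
$n{\left(F \right)} = \sqrt{5 + F}$
$X{\left(k,N \right)} = \frac{k \left(-17 + k^{2}\right)}{6}$ ($X{\left(k,N \right)} = \frac{k \left(k k - 17\right)}{6} = \frac{k \left(k^{2} - 17\right)}{6} = \frac{k \left(-17 + k^{2}\right)}{6}$)
$\frac{X{\left(n{\left(-9 \right)},212 \right)} + 12533}{9865 - 10059} = \frac{\frac{\sqrt{5 - 9} \left(-17 + \left(\sqrt{5 - 9}\right)^{2}\right)}{6} + 12533}{9865 - 10059} = \frac{\frac{\sqrt{-4} \left(-17 + \left(\sqrt{-4}\right)^{2}\right)}{6} + 12533}{-194} = \left(\frac{2 i \left(-17 + \left(2 i\right)^{2}\right)}{6} + 12533\right) \left(- \frac{1}{194}\right) = \left(\frac{2 i \left(-17 - 4\right)}{6} + 12533\right) \left(- \frac{1}{194}\right) = \left(\frac{1}{6} \cdot 2 i \left(-21\right) + 12533\right) \left(- \frac{1}{194}\right) = \left(- 7 i + 12533\right) \left(- \frac{1}{194}\right) = \left(12533 - 7 i\right) \left(- \frac{1}{194}\right) = - \frac{12533}{194} + \frac{7 i}{194}$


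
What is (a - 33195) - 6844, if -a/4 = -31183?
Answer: 84693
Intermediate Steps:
a = 124732 (a = -4*(-31183) = 124732)
(a - 33195) - 6844 = (124732 - 33195) - 6844 = 91537 - 6844 = 84693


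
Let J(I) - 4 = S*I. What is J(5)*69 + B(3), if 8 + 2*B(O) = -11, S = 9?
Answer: 6743/2 ≈ 3371.5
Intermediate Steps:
B(O) = -19/2 (B(O) = -4 + (1/2)*(-11) = -4 - 11/2 = -19/2)
J(I) = 4 + 9*I
J(5)*69 + B(3) = (4 + 9*5)*69 - 19/2 = (4 + 45)*69 - 19/2 = 49*69 - 19/2 = 3381 - 19/2 = 6743/2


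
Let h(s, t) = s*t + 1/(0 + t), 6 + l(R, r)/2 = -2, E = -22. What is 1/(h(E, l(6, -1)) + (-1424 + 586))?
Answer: -16/7777 ≈ -0.0020573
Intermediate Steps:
l(R, r) = -16 (l(R, r) = -12 + 2*(-2) = -12 - 4 = -16)
h(s, t) = 1/t + s*t (h(s, t) = s*t + 1/t = 1/t + s*t)
1/(h(E, l(6, -1)) + (-1424 + 586)) = 1/((1/(-16) - 22*(-16)) + (-1424 + 586)) = 1/((-1/16 + 352) - 838) = 1/(5631/16 - 838) = 1/(-7777/16) = -16/7777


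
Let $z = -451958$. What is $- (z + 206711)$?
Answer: $245247$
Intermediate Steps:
$- (z + 206711) = - (-451958 + 206711) = \left(-1\right) \left(-245247\right) = 245247$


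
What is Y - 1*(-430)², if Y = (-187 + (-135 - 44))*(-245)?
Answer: -95230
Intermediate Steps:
Y = 89670 (Y = (-187 - 179)*(-245) = -366*(-245) = 89670)
Y - 1*(-430)² = 89670 - 1*(-430)² = 89670 - 1*184900 = 89670 - 184900 = -95230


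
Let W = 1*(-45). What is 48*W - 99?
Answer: -2259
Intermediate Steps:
W = -45
48*W - 99 = 48*(-45) - 99 = -2160 - 99 = -2259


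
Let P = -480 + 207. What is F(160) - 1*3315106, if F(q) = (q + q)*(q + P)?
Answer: -3351266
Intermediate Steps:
P = -273
F(q) = 2*q*(-273 + q) (F(q) = (q + q)*(q - 273) = (2*q)*(-273 + q) = 2*q*(-273 + q))
F(160) - 1*3315106 = 2*160*(-273 + 160) - 1*3315106 = 2*160*(-113) - 3315106 = -36160 - 3315106 = -3351266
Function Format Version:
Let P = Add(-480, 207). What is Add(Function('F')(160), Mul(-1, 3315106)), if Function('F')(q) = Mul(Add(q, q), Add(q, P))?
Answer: -3351266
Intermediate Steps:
P = -273
Function('F')(q) = Mul(2, q, Add(-273, q)) (Function('F')(q) = Mul(Add(q, q), Add(q, -273)) = Mul(Mul(2, q), Add(-273, q)) = Mul(2, q, Add(-273, q)))
Add(Function('F')(160), Mul(-1, 3315106)) = Add(Mul(2, 160, Add(-273, 160)), Mul(-1, 3315106)) = Add(Mul(2, 160, -113), -3315106) = Add(-36160, -3315106) = -3351266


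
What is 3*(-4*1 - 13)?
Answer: -51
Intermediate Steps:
3*(-4*1 - 13) = 3*(-4 - 13) = 3*(-17) = -51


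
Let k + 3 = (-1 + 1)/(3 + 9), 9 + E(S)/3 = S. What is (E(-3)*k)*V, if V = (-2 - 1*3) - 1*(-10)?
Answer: 540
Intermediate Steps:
E(S) = -27 + 3*S
k = -3 (k = -3 + (-1 + 1)/(3 + 9) = -3 + 0/12 = -3 + 0*(1/12) = -3 + 0 = -3)
V = 5 (V = (-2 - 3) + 10 = -5 + 10 = 5)
(E(-3)*k)*V = ((-27 + 3*(-3))*(-3))*5 = ((-27 - 9)*(-3))*5 = -36*(-3)*5 = 108*5 = 540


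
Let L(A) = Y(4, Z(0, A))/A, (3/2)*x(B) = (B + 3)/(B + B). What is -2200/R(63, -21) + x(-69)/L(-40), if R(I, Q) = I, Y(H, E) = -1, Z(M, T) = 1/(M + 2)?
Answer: -32120/1449 ≈ -22.167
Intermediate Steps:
Z(M, T) = 1/(2 + M)
x(B) = (3 + B)/(3*B) (x(B) = 2*((B + 3)/(B + B))/3 = 2*((3 + B)/((2*B)))/3 = 2*((3 + B)*(1/(2*B)))/3 = 2*((3 + B)/(2*B))/3 = (3 + B)/(3*B))
L(A) = -1/A
-2200/R(63, -21) + x(-69)/L(-40) = -2200/63 + ((⅓)*(3 - 69)/(-69))/((-1/(-40))) = -2200*1/63 + ((⅓)*(-1/69)*(-66))/((-1*(-1/40))) = -2200/63 + 22/(69*(1/40)) = -2200/63 + (22/69)*40 = -2200/63 + 880/69 = -32120/1449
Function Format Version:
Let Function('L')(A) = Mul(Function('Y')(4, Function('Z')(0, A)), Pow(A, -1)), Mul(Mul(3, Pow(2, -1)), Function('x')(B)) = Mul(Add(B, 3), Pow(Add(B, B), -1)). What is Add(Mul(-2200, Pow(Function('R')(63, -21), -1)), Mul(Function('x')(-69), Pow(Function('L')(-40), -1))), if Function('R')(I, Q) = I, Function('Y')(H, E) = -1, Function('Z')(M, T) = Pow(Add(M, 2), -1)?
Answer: Rational(-32120, 1449) ≈ -22.167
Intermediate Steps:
Function('Z')(M, T) = Pow(Add(2, M), -1)
Function('x')(B) = Mul(Rational(1, 3), Pow(B, -1), Add(3, B)) (Function('x')(B) = Mul(Rational(2, 3), Mul(Add(B, 3), Pow(Add(B, B), -1))) = Mul(Rational(2, 3), Mul(Add(3, B), Pow(Mul(2, B), -1))) = Mul(Rational(2, 3), Mul(Add(3, B), Mul(Rational(1, 2), Pow(B, -1)))) = Mul(Rational(2, 3), Mul(Rational(1, 2), Pow(B, -1), Add(3, B))) = Mul(Rational(1, 3), Pow(B, -1), Add(3, B)))
Function('L')(A) = Mul(-1, Pow(A, -1))
Add(Mul(-2200, Pow(Function('R')(63, -21), -1)), Mul(Function('x')(-69), Pow(Function('L')(-40), -1))) = Add(Mul(-2200, Pow(63, -1)), Mul(Mul(Rational(1, 3), Pow(-69, -1), Add(3, -69)), Pow(Mul(-1, Pow(-40, -1)), -1))) = Add(Mul(-2200, Rational(1, 63)), Mul(Mul(Rational(1, 3), Rational(-1, 69), -66), Pow(Mul(-1, Rational(-1, 40)), -1))) = Add(Rational(-2200, 63), Mul(Rational(22, 69), Pow(Rational(1, 40), -1))) = Add(Rational(-2200, 63), Mul(Rational(22, 69), 40)) = Add(Rational(-2200, 63), Rational(880, 69)) = Rational(-32120, 1449)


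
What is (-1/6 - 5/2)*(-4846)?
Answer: 38768/3 ≈ 12923.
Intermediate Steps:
(-1/6 - 5/2)*(-4846) = -8/3*(-4846) = 38768/3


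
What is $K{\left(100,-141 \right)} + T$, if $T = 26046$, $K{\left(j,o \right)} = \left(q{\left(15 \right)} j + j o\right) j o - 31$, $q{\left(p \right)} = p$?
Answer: $177686015$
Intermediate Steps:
$K{\left(j,o \right)} = -31 + j o \left(15 j + j o\right)$ ($K{\left(j,o \right)} = \left(15 j + j o\right) j o - 31 = j \left(15 j + j o\right) o - 31 = j o \left(15 j + j o\right) - 31 = -31 + j o \left(15 j + j o\right)$)
$K{\left(100,-141 \right)} + T = \left(-31 + 100^{2} \left(-141\right)^{2} + 15 \left(-141\right) 100^{2}\right) + 26046 = \left(-31 + 10000 \cdot 19881 + 15 \left(-141\right) 10000\right) + 26046 = \left(-31 + 198810000 - 21150000\right) + 26046 = 177659969 + 26046 = 177686015$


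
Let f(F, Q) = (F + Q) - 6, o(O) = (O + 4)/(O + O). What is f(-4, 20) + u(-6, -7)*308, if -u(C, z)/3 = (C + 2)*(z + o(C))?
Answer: -25246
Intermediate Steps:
o(O) = (4 + O)/(2*O) (o(O) = (4 + O)/((2*O)) = (4 + O)*(1/(2*O)) = (4 + O)/(2*O))
u(C, z) = -3*(2 + C)*(z + (4 + C)/(2*C)) (u(C, z) = -3*(C + 2)*(z + (4 + C)/(2*C)) = -3*(2 + C)*(z + (4 + C)/(2*C)))
f(F, Q) = -6 + F + Q
f(-4, 20) + u(-6, -7)*308 = (-6 - 4 + 20) + (-9 - 12/(-6) - 6*(-7) - 3/2*(-6) - 3*(-6)*(-7))*308 = 10 + (-9 - 12*(-⅙) + 42 + 9 - 126)*308 = 10 + (-9 + 2 + 42 + 9 - 126)*308 = 10 - 82*308 = 10 - 25256 = -25246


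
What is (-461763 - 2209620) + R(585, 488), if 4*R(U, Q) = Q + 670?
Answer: -5342187/2 ≈ -2.6711e+6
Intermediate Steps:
R(U, Q) = 335/2 + Q/4 (R(U, Q) = (Q + 670)/4 = (670 + Q)/4 = 335/2 + Q/4)
(-461763 - 2209620) + R(585, 488) = (-461763 - 2209620) + (335/2 + (¼)*488) = -2671383 + (335/2 + 122) = -2671383 + 579/2 = -5342187/2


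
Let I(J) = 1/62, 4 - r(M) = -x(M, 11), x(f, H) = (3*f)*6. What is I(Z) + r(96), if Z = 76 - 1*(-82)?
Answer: 107385/62 ≈ 1732.0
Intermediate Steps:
x(f, H) = 18*f
Z = 158 (Z = 76 + 82 = 158)
r(M) = 4 + 18*M (r(M) = 4 - (-1)*18*M = 4 - (-18)*M = 4 + 18*M)
I(J) = 1/62
I(Z) + r(96) = 1/62 + (4 + 18*96) = 1/62 + (4 + 1728) = 1/62 + 1732 = 107385/62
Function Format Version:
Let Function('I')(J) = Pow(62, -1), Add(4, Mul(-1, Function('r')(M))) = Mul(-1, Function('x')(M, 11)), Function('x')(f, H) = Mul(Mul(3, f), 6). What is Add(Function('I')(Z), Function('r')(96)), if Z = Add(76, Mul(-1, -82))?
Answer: Rational(107385, 62) ≈ 1732.0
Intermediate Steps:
Function('x')(f, H) = Mul(18, f)
Z = 158 (Z = Add(76, 82) = 158)
Function('r')(M) = Add(4, Mul(18, M)) (Function('r')(M) = Add(4, Mul(-1, Mul(-1, Mul(18, M)))) = Add(4, Mul(-1, Mul(-18, M))) = Add(4, Mul(18, M)))
Function('I')(J) = Rational(1, 62)
Add(Function('I')(Z), Function('r')(96)) = Add(Rational(1, 62), Add(4, Mul(18, 96))) = Add(Rational(1, 62), Add(4, 1728)) = Add(Rational(1, 62), 1732) = Rational(107385, 62)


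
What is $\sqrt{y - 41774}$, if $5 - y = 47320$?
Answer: $i \sqrt{89089} \approx 298.48 i$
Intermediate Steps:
$y = -47315$ ($y = 5 - 47320 = -47315$)
$\sqrt{y - 41774} = \sqrt{-47315 - 41774} = \sqrt{-89089} = i \sqrt{89089}$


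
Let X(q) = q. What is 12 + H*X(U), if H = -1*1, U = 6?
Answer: 6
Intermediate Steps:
H = -1
12 + H*X(U) = 12 - 1*6 = 12 - 6 = 6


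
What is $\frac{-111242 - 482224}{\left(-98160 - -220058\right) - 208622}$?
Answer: $\frac{98911}{14454} \approx 6.8432$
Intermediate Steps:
$\frac{-111242 - 482224}{\left(-98160 - -220058\right) - 208622} = - \frac{593466}{\left(-98160 + 220058\right) - 208622} = - \frac{593466}{121898 - 208622} = - \frac{593466}{-86724} = \left(-593466\right) \left(- \frac{1}{86724}\right) = \frac{98911}{14454}$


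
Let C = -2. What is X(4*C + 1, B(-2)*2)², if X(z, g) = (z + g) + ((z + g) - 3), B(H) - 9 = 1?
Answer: 529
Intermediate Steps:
B(H) = 10 (B(H) = 9 + 1 = 10)
X(z, g) = -3 + 2*g + 2*z (X(z, g) = (g + z) + ((g + z) - 3) = (g + z) + (-3 + g + z) = -3 + 2*g + 2*z)
X(4*C + 1, B(-2)*2)² = (-3 + 2*(10*2) + 2*(4*(-2) + 1))² = (-3 + 2*20 + 2*(-8 + 1))² = (-3 + 40 + 2*(-7))² = (-3 + 40 - 14)² = 23² = 529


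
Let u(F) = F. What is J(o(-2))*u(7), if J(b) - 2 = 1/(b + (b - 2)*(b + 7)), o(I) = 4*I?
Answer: 35/2 ≈ 17.500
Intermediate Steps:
J(b) = 2 + 1/(b + (-2 + b)*(7 + b)) (J(b) = 2 + 1/(b + (b - 2)*(b + 7)) = 2 + 1/(b + (-2 + b)*(7 + b)))
J(o(-2))*u(7) = ((-27 + 2*(4*(-2))² + 12*(4*(-2)))/(-14 + (4*(-2))² + 6*(4*(-2))))*7 = ((-27 + 2*(-8)² + 12*(-8))/(-14 + (-8)² + 6*(-8)))*7 = ((-27 + 2*64 - 96)/(-14 + 64 - 48))*7 = ((-27 + 128 - 96)/2)*7 = ((½)*5)*7 = (5/2)*7 = 35/2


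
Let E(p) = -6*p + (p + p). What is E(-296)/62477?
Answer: 1184/62477 ≈ 0.018951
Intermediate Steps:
E(p) = -4*p (E(p) = -6*p + 2*p = -4*p)
E(-296)/62477 = -4*(-296)/62477 = 1184*(1/62477) = 1184/62477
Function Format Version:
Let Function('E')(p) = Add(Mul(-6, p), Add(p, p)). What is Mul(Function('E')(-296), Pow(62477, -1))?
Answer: Rational(1184, 62477) ≈ 0.018951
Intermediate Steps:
Function('E')(p) = Mul(-4, p) (Function('E')(p) = Add(Mul(-6, p), Mul(2, p)) = Mul(-4, p))
Mul(Function('E')(-296), Pow(62477, -1)) = Mul(Mul(-4, -296), Pow(62477, -1)) = Mul(1184, Rational(1, 62477)) = Rational(1184, 62477)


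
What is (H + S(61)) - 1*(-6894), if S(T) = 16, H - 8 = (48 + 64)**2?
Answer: 19462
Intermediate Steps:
H = 12552 (H = 8 + (48 + 64)**2 = 8 + 112**2 = 8 + 12544 = 12552)
(H + S(61)) - 1*(-6894) = (12552 + 16) - 1*(-6894) = 12568 + 6894 = 19462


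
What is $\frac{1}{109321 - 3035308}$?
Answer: $- \frac{1}{2925987} \approx -3.4176 \cdot 10^{-7}$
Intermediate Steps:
$\frac{1}{109321 - 3035308} = \frac{1}{-2925987} = - \frac{1}{2925987}$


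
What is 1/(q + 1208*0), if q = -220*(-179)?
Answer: 1/39380 ≈ 2.5394e-5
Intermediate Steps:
q = 39380
1/(q + 1208*0) = 1/(39380 + 1208*0) = 1/(39380 + 0) = 1/39380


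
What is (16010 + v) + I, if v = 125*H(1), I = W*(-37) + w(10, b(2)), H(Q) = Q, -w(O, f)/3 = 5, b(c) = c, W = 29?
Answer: 15047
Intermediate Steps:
w(O, f) = -15 (w(O, f) = -3*5 = -15)
I = -1088 (I = 29*(-37) - 15 = -1073 - 15 = -1088)
v = 125 (v = 125*1 = 125)
(16010 + v) + I = (16010 + 125) - 1088 = 16135 - 1088 = 15047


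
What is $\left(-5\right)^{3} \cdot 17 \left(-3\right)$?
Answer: $6375$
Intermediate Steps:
$\left(-5\right)^{3} \cdot 17 \left(-3\right) = \left(-125\right) 17 \left(-3\right) = \left(-2125\right) \left(-3\right) = 6375$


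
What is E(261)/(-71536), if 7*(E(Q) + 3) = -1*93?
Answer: 57/250376 ≈ 0.00022766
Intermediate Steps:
E(Q) = -114/7 (E(Q) = -3 + (-1*93)/7 = -3 + (⅐)*(-93) = -3 - 93/7 = -114/7)
E(261)/(-71536) = -114/7/(-71536) = -114/7*(-1/71536) = 57/250376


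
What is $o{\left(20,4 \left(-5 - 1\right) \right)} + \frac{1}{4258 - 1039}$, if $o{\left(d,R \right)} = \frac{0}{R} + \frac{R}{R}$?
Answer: $\frac{3220}{3219} \approx 1.0003$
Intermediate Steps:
$o{\left(d,R \right)} = 1$ ($o{\left(d,R \right)} = 0 + 1 = 1$)
$o{\left(20,4 \left(-5 - 1\right) \right)} + \frac{1}{4258 - 1039} = 1 + \frac{1}{4258 - 1039} = 1 + \frac{1}{3219} = \frac{3220}{3219}$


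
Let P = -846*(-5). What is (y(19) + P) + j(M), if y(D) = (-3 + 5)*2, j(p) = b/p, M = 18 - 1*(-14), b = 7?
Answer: 135495/32 ≈ 4234.2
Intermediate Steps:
P = 4230
M = 32 (M = 18 + 14 = 32)
j(p) = 7/p
y(D) = 4 (y(D) = 2*2 = 4)
(y(19) + P) + j(M) = (4 + 4230) + 7/32 = 4234 + 7*(1/32) = 4234 + 7/32 = 135495/32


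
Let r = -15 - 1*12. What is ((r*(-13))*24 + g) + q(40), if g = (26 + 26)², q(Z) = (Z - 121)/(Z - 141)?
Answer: 1124009/101 ≈ 11129.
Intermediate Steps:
r = -27 (r = -15 - 12 = -27)
q(Z) = (-121 + Z)/(-141 + Z)
g = 2704 (g = 52² = 2704)
((r*(-13))*24 + g) + q(40) = (-27*(-13)*24 + 2704) + (-121 + 40)/(-141 + 40) = (351*24 + 2704) - 81/(-101) = (8424 + 2704) - 1/101*(-81) = 11128 + 81/101 = 1124009/101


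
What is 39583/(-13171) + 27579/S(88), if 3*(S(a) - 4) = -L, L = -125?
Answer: 1084306156/1804427 ≈ 600.91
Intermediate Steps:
S(a) = 137/3 (S(a) = 4 + (-1*(-125))/3 = 4 + (⅓)*125 = 4 + 125/3 = 137/3)
39583/(-13171) + 27579/S(88) = 39583/(-13171) + 27579/(137/3) = 39583*(-1/13171) + 27579*(3/137) = -39583/13171 + 82737/137 = 1084306156/1804427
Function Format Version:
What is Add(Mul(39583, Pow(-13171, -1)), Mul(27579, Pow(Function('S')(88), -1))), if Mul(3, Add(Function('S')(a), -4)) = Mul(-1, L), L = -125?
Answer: Rational(1084306156, 1804427) ≈ 600.91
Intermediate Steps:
Function('S')(a) = Rational(137, 3) (Function('S')(a) = Add(4, Mul(Rational(1, 3), Mul(-1, -125))) = Add(4, Mul(Rational(1, 3), 125)) = Add(4, Rational(125, 3)) = Rational(137, 3))
Add(Mul(39583, Pow(-13171, -1)), Mul(27579, Pow(Function('S')(88), -1))) = Add(Mul(39583, Pow(-13171, -1)), Mul(27579, Pow(Rational(137, 3), -1))) = Add(Mul(39583, Rational(-1, 13171)), Mul(27579, Rational(3, 137))) = Add(Rational(-39583, 13171), Rational(82737, 137)) = Rational(1084306156, 1804427)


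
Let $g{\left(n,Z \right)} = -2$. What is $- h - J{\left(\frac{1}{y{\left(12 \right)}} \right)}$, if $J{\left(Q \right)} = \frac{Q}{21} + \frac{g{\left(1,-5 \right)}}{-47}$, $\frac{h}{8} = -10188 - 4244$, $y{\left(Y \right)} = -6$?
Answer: $\frac{683730227}{5922} \approx 1.1546 \cdot 10^{5}$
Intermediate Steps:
$h = -115456$ ($h = 8 \left(-10188 - 4244\right) = 8 \left(-14432\right) = -115456$)
$J{\left(Q \right)} = \frac{2}{47} + \frac{Q}{21}$ ($J{\left(Q \right)} = \frac{Q}{21} - \frac{2}{-47} = Q \frac{1}{21} - - \frac{2}{47} = \frac{Q}{21} + \frac{2}{47} = \frac{2}{47} + \frac{Q}{21}$)
$- h - J{\left(\frac{1}{y{\left(12 \right)}} \right)} = \left(-1\right) \left(-115456\right) - \left(\frac{2}{47} + \frac{1}{21 \left(-6\right)}\right) = 115456 - \left(\frac{2}{47} + \frac{1}{21} \left(- \frac{1}{6}\right)\right) = 115456 - \left(\frac{2}{47} - \frac{1}{126}\right) = 115456 - \frac{205}{5922} = \frac{683730227}{5922}$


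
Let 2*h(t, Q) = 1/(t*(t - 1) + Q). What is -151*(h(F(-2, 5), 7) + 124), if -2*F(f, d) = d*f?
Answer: -1011247/54 ≈ -18727.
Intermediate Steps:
F(f, d) = -d*f/2
h(t, Q) = 1/(2*(Q + t*(-1 + t))) (h(t, Q) = 1/(2*(t*(t - 1) + Q)) = 1/(2*(t*(-1 + t) + Q)) = 1/(2*(Q + t*(-1 + t))))
-151*(h(F(-2, 5), 7) + 124) = -151*(1/(2*(7 + (-½*5*(-2))² - (-1)*5*(-2)/2)) + 124) = -151*(1/(2*(7 + 5² - 1*5)) + 124) = -151*(1/(2*(7 + 25 - 5)) + 124) = -151*((½)/27 + 124) = -151*((½)*(1/27) + 124) = -151*(1/54 + 124) = -151*6697/54 = -1011247/54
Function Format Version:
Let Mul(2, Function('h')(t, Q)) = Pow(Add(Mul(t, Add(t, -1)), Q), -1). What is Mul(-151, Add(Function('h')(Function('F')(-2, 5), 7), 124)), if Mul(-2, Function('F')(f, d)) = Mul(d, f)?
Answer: Rational(-1011247, 54) ≈ -18727.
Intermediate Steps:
Function('F')(f, d) = Mul(Rational(-1, 2), d, f) (Function('F')(f, d) = Mul(Rational(-1, 2), Mul(d, f)) = Mul(Rational(-1, 2), d, f))
Function('h')(t, Q) = Mul(Rational(1, 2), Pow(Add(Q, Mul(t, Add(-1, t))), -1)) (Function('h')(t, Q) = Mul(Rational(1, 2), Pow(Add(Mul(t, Add(t, -1)), Q), -1)) = Mul(Rational(1, 2), Pow(Add(Mul(t, Add(-1, t)), Q), -1)) = Mul(Rational(1, 2), Pow(Add(Q, Mul(t, Add(-1, t))), -1)))
Mul(-151, Add(Function('h')(Function('F')(-2, 5), 7), 124)) = Mul(-151, Add(Mul(Rational(1, 2), Pow(Add(7, Pow(Mul(Rational(-1, 2), 5, -2), 2), Mul(-1, Mul(Rational(-1, 2), 5, -2))), -1)), 124)) = Mul(-151, Add(Mul(Rational(1, 2), Pow(Add(7, Pow(5, 2), Mul(-1, 5)), -1)), 124)) = Mul(-151, Add(Mul(Rational(1, 2), Pow(Add(7, 25, -5), -1)), 124)) = Mul(-151, Add(Mul(Rational(1, 2), Pow(27, -1)), 124)) = Mul(-151, Add(Mul(Rational(1, 2), Rational(1, 27)), 124)) = Mul(-151, Add(Rational(1, 54), 124)) = Mul(-151, Rational(6697, 54)) = Rational(-1011247, 54)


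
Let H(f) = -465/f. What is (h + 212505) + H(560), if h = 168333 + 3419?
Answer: 43036691/112 ≈ 3.8426e+5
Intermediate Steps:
h = 171752
(h + 212505) + H(560) = (171752 + 212505) - 465/560 = 384257 - 465*1/560 = 384257 - 93/112 = 43036691/112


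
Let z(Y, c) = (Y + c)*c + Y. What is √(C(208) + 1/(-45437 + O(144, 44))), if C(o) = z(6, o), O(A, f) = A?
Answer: 7*√1863810437561/45293 ≈ 210.99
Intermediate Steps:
z(Y, c) = Y + c*(Y + c) (z(Y, c) = c*(Y + c) + Y = Y + c*(Y + c))
C(o) = 6 + o² + 6*o
√(C(208) + 1/(-45437 + O(144, 44))) = √((6 + 208² + 6*208) + 1/(-45437 + 144)) = √((6 + 43264 + 1248) + 1/(-45293)) = √(44518 - 1/45293) = √(2016353773/45293) = 7*√1863810437561/45293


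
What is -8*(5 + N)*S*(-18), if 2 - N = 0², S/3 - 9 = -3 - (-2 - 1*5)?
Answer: 39312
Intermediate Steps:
S = 39 (S = 27 + 3*(-3 - (-2 - 1*5)) = 27 + 3*(-3 - (-2 - 5)) = 27 + 3*(-3 - 1*(-7)) = 27 + 3*(-3 + 7) = 27 + 3*4 = 27 + 12 = 39)
N = 2 (N = 2 - 1*0² = 2 - 1*0 = 2 + 0 = 2)
-8*(5 + N)*S*(-18) = -8*(5 + 2)*39*(-18) = -56*39*(-18) = -8*273*(-18) = -2184*(-18) = 39312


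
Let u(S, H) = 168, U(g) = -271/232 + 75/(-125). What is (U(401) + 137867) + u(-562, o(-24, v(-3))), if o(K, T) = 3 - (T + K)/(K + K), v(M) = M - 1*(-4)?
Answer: 160118549/1160 ≈ 1.3803e+5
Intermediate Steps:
v(M) = 4 + M (v(M) = M + 4 = 4 + M)
o(K, T) = 3 - (K + T)/(2*K)
U(g) = -2051/1160 (U(g) = -271*1/232 + 75*(-1/125) = -271/232 - 3/5 = -2051/1160)
(U(401) + 137867) + u(-562, o(-24, v(-3))) = (-2051/1160 + 137867) + 168 = 159923669/1160 + 168 = 160118549/1160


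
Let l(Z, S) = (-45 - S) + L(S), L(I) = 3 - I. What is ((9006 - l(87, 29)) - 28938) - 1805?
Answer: -21637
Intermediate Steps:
l(Z, S) = -42 - 2*S (l(Z, S) = (-45 - S) + (3 - S) = -42 - 2*S)
((9006 - l(87, 29)) - 28938) - 1805 = ((9006 - (-42 - 2*29)) - 28938) - 1805 = ((9006 - (-42 - 58)) - 28938) - 1805 = ((9006 - 1*(-100)) - 28938) - 1805 = ((9006 + 100) - 28938) - 1805 = (9106 - 28938) - 1805 = -19832 - 1805 = -21637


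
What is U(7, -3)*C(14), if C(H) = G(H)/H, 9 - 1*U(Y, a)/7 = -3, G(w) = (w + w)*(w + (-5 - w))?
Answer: -840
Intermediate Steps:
G(w) = -10*w (G(w) = (2*w)*(-5) = -10*w)
U(Y, a) = 84 (U(Y, a) = 63 - 7*(-3) = 63 + 21 = 84)
C(H) = -10 (C(H) = (-10*H)/H = -10)
U(7, -3)*C(14) = 84*(-10) = -840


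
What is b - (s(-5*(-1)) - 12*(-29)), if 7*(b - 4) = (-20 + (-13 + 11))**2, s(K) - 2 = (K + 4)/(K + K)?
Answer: -19443/70 ≈ -277.76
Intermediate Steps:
s(K) = 2 + (4 + K)/(2*K) (s(K) = 2 + (K + 4)/(K + K) = 2 + (4 + K)/((2*K)) = 2 + (4 + K)*(1/(2*K)) = 2 + (4 + K)/(2*K))
b = 512/7 (b = 4 + (-20 + (-13 + 11))**2/7 = 4 + (-20 - 2)**2/7 = 4 + (1/7)*(-22)**2 = 4 + (1/7)*484 = 4 + 484/7 = 512/7 ≈ 73.143)
b - (s(-5*(-1)) - 12*(-29)) = 512/7 - ((5/2 + 2/((-5*(-1)))) - 12*(-29)) = 512/7 - ((5/2 + 2/5) + 348) = 512/7 - (29/10 + 348) = 512/7 - 1*3509/10 = 512/7 - 3509/10 = -19443/70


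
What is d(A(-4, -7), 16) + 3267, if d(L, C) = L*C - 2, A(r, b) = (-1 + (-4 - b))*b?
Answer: 3041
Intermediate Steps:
A(r, b) = b*(-5 - b) (A(r, b) = (-5 - b)*b = b*(-5 - b))
d(L, C) = -2 + C*L (d(L, C) = C*L - 2 = -2 + C*L)
d(A(-4, -7), 16) + 3267 = (-2 + 16*(-1*(-7)*(5 - 7))) + 3267 = (-2 + 16*(-1*(-7)*(-2))) + 3267 = (-2 + 16*(-14)) + 3267 = (-2 - 224) + 3267 = -226 + 3267 = 3041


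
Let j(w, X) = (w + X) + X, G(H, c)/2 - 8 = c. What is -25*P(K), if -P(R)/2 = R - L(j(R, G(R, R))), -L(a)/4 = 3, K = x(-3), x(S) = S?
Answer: 450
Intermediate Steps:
K = -3
G(H, c) = 16 + 2*c
j(w, X) = w + 2*X (j(w, X) = (X + w) + X = w + 2*X)
L(a) = -12 (L(a) = -4*3 = -12)
P(R) = -24 - 2*R (P(R) = -2*(R - 1*(-12)) = -2*(R + 12) = -2*(12 + R) = -24 - 2*R)
-25*P(K) = -25*(-24 - 2*(-3)) = -25*(-24 + 6) = -25*(-18) = 450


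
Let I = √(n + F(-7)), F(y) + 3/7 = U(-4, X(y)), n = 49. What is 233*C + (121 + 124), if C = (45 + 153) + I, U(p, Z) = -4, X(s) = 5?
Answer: 46379 + 466*√546/7 ≈ 47935.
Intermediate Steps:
F(y) = -31/7 (F(y) = -3/7 - 4 = -31/7)
I = 2*√546/7 (I = √(49 - 31/7) = √(312/7) = 2*√546/7 ≈ 6.6762)
C = 198 + 2*√546/7 (C = (45 + 153) + 2*√546/7 = 198 + 2*√546/7 ≈ 204.68)
233*C + (121 + 124) = 233*(198 + 2*√546/7) + (121 + 124) = (46134 + 466*√546/7) + 245 = 46379 + 466*√546/7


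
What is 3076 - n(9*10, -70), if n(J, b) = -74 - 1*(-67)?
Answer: 3083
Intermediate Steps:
n(J, b) = -7 (n(J, b) = -74 + 67 = -7)
3076 - n(9*10, -70) = 3076 - 1*(-7) = 3076 + 7 = 3083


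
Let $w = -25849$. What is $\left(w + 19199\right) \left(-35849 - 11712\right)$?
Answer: $316280650$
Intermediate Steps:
$\left(w + 19199\right) \left(-35849 - 11712\right) = \left(-25849 + 19199\right) \left(-35849 - 11712\right) = \left(-6650\right) \left(-47561\right) = 316280650$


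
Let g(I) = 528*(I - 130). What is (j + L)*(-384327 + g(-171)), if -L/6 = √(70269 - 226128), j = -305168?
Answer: 165784041840 + 3259530*I*√155859 ≈ 1.6578e+11 + 1.2868e+9*I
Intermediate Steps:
g(I) = -68640 + 528*I (g(I) = 528*(-130 + I) = -68640 + 528*I)
L = -6*I*√155859 (L = -6*√(70269 - 226128) = -6*I*√155859 ≈ -2368.7*I)
(j + L)*(-384327 + g(-171)) = (-305168 - 6*I*√155859)*(-384327 + (-68640 + 528*(-171))) = (-305168 - 6*I*√155859)*(-384327 + (-68640 - 90288)) = (-305168 - 6*I*√155859)*(-384327 - 158928) = (-305168 - 6*I*√155859)*(-543255) = 165784041840 + 3259530*I*√155859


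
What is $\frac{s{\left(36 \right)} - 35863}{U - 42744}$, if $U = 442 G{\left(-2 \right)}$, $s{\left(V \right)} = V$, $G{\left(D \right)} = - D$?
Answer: $\frac{35827}{41860} \approx 0.85588$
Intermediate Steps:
$U = 884$ ($U = 442 \left(\left(-1\right) \left(-2\right)\right) = 442 \cdot 2 = 884$)
$\frac{s{\left(36 \right)} - 35863}{U - 42744} = \frac{36 - 35863}{884 - 42744} = - \frac{35827}{-41860} = \left(-35827\right) \left(- \frac{1}{41860}\right) = \frac{35827}{41860}$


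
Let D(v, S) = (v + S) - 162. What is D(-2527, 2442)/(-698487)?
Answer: 247/698487 ≈ 0.00035362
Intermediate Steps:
D(v, S) = -162 + S + v (D(v, S) = (S + v) - 162 = -162 + S + v)
D(-2527, 2442)/(-698487) = (-162 + 2442 - 2527)/(-698487) = -247*(-1/698487) = 247/698487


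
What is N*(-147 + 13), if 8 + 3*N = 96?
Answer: -11792/3 ≈ -3930.7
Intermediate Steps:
N = 88/3 (N = -8/3 + (⅓)*96 = -8/3 + 32 = 88/3 ≈ 29.333)
N*(-147 + 13) = 88*(-147 + 13)/3 = (88/3)*(-134) = -11792/3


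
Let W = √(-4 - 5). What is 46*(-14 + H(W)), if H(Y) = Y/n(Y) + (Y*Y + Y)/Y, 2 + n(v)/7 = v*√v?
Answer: -598 + 138*I - 138*I/(14 - 21*√3*I^(3/2)) ≈ -596.42 + 135.55*I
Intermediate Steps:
n(v) = -14 + 7*v^(3/2) (n(v) = -14 + 7*(v*√v) = -14 + 7*v^(3/2))
W = 3*I (W = √(-9) = 3*I ≈ 3.0*I)
H(Y) = Y/(-14 + 7*Y^(3/2)) + (Y + Y²)/Y (H(Y) = Y/(-14 + 7*Y^(3/2)) + (Y*Y + Y)/Y = Y/(-14 + 7*Y^(3/2)) + (Y² + Y)/Y = Y/(-14 + 7*Y^(3/2)) + (Y + Y²)/Y)
46*(-14 + H(W)) = 46*(-14 + ((3*I)/7 + (1 + 3*I)*(-2 + (3*I)^(3/2)))/(-2 + (3*I)^(3/2))) = 46*(-14 + (3*I/7 + (1 + 3*I)*(-2 + 3*√3*I^(3/2)))/(-2 + 3*√3*I^(3/2))) = -644 + 46*(3*I/7 + (1 + 3*I)*(-2 + 3*√3*I^(3/2)))/(-2 + 3*√3*I^(3/2))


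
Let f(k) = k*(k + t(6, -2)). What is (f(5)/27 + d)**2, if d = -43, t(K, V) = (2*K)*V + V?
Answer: 178084/81 ≈ 2198.6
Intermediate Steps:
t(K, V) = V + 2*K*V (t(K, V) = 2*K*V + V = V + 2*K*V)
f(k) = k*(-26 + k) (f(k) = k*(k - 2*(1 + 2*6)) = k*(k - 2*(1 + 12)) = k*(k - 2*13) = k*(k - 26) = k*(-26 + k))
(f(5)/27 + d)**2 = ((5*(-26 + 5))/27 - 43)**2 = ((5*(-21))*(1/27) - 43)**2 = (-105*1/27 - 43)**2 = (-35/9 - 43)**2 = (-422/9)**2 = 178084/81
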